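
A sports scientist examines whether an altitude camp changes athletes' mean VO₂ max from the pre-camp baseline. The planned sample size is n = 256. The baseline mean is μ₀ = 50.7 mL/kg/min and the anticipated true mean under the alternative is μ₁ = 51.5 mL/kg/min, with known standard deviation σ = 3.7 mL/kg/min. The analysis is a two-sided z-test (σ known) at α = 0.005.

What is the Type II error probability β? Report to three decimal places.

β ≈ 0.257

Standardized effect: d = |μ₁ − μ₀| / σ = |51.5 − 50.7| / 3.7 = 0.2162
Noncentrality parameter: δ = d·√n = 0.2162 × √256 = 3.4595
Two-sided α = 0.005 → critical value z_{0.0025} = 2.807.
Power = Φ(δ − 2.807) + Φ(−δ − 2.807) = Φ(0.652) + Φ(-6.266) = 0.7429 + 0.0000 = 0.7429.
Type II error: β = 1 − power = 1 − 0.7429 = 0.2571.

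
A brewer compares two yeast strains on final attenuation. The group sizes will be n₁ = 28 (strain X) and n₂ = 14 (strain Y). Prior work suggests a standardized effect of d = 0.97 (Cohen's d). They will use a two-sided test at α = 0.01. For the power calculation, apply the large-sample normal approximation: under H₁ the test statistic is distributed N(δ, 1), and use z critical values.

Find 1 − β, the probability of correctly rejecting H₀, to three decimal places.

Noncentrality parameter: δ = d / √(1/n₁ + 1/n₂) = 0.97 / √(1/28 + 1/14) = 2.9634
Two-sided α = 0.01 → critical value z_{0.005} = 2.576.
Power = Φ(δ − 2.576) + Φ(−δ − 2.576) = Φ(0.388) + Φ(-5.539) = 0.6508 + 0.0000 = 0.6508.

Power ≈ 0.651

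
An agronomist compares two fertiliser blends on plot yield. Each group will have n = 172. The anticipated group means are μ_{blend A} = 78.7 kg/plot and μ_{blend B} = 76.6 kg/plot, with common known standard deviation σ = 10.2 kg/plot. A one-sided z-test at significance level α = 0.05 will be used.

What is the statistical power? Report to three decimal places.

Standardized effect: d = |μ_{blend A} − μ_{blend B}| / σ = |78.7 − 76.6| / 10.2 = 0.2059
Noncentrality parameter: δ = d·√(n/2) = 0.2059 × √(172/2) = 1.9093
One-sided α = 0.05 → critical value z_{0.05} = 1.645.
Power = Φ(δ − 1.645) = Φ(0.264) = 0.6043.

Power ≈ 0.604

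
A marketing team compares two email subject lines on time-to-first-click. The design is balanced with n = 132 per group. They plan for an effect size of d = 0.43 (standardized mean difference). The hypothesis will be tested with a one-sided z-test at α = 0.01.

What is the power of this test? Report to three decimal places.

Noncentrality parameter: δ = d·√(n/2) = 0.43 × √(132/2) = 3.4933
One-sided α = 0.01 → critical value z_{0.01} = 2.326.
Power = P(Z > 2.326 − δ) = Φ(1.167) = 0.8784.

Power ≈ 0.878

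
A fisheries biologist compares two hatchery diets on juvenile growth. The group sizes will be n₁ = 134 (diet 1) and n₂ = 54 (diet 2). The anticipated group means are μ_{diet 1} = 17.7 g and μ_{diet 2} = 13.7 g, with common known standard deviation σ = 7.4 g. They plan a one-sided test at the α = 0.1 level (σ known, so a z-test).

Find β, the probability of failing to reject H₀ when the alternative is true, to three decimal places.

β ≈ 0.019

Standardized effect: d = |μ_{diet 1} − μ_{diet 2}| / σ = |17.7 − 13.7| / 7.4 = 0.5405
Noncentrality parameter: δ = d / √(1/n₁ + 1/n₂) = 0.5405 / √(1/134 + 1/54) = 3.3535
One-sided α = 0.1 → critical value z_{0.1} = 1.282.
Power = Φ(δ − 1.282) = Φ(2.072) = 0.9809.
Type II error: β = 1 − power = 1 − 0.9809 = 0.0191.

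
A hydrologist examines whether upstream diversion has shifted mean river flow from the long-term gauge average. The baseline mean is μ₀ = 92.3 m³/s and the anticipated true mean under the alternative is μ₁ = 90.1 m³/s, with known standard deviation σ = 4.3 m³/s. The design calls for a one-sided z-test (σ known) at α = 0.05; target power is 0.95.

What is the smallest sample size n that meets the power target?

Standardized effect: d = |μ₁ − μ₀| / σ = |90.1 − 92.3| / 4.3 = 0.5116
For power 0.95 need Φ(δ − z_{0.05}) = 0.95, so δ = z_{0.05} + z_{0.05} = 1.645 + 1.645 = 3.290.
δ = d·√n ⇒ n = (δ/d)² = (3.290 / 0.5116)² = 41.34.
Rounding up, n = 42.

n = 42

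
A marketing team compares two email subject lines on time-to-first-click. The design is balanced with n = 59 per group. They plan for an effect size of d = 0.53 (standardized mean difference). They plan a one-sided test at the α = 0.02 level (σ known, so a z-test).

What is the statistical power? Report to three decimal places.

Noncentrality parameter: δ = d·√(n/2) = 0.53 × √(59/2) = 2.8786
One-sided α = 0.02 → critical value z_{0.02} = 2.054.
Power = Φ(δ − 2.054) = Φ(0.825) = 0.7953.

Power ≈ 0.795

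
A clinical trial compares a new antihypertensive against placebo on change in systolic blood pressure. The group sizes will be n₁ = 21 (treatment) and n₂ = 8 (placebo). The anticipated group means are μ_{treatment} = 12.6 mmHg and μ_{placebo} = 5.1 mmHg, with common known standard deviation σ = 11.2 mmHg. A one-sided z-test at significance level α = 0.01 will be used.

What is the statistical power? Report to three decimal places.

Standardized effect: d = |μ_{treatment} − μ_{placebo}| / σ = |12.6 − 5.1| / 11.2 = 0.6696
Noncentrality parameter: δ = d / √(1/n₁ + 1/n₂) = 0.6696 / √(1/21 + 1/8) = 1.6118
Critical value for a one-sided test at α = 0.01: z_α = 2.326.
Power = P(Z > 2.326 − δ) = Φ(-0.715) = 0.2374.

Power ≈ 0.237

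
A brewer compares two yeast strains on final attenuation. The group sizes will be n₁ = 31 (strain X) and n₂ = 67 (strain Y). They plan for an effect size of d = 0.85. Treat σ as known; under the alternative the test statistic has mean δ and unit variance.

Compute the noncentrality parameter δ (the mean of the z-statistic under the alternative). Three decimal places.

δ ≈ 3.913

The noncentrality parameter scales effect size by the design's sample-size factor: δ = d / √(1/n₁ + 1/n₂) = 0.85 / √(1/31 + 1/67) = 3.9131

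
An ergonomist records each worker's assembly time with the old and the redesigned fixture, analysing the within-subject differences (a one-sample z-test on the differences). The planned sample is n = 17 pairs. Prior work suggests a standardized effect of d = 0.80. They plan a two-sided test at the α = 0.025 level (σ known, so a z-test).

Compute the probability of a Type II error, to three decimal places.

β ≈ 0.145

Noncentrality parameter: δ = d·√n = 0.80 × √17 = 3.2985
Critical value for a two-sided test at α = 0.025: z_{α/2} = 2.241.
Power = Φ(δ − 2.241) + Φ(−δ − 2.241) = Φ(1.057) + Φ(-5.540) = 0.8548 + 0.0000 = 0.8548.
Type II error: β = 1 − power = 1 − 0.8548 = 0.1452.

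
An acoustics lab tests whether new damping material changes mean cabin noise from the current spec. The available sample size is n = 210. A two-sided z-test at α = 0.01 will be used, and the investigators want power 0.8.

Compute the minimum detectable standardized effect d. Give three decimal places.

Required noncentrality: δ = z_{0.005} + z_{0.20} = 2.576 + 0.842 = 3.417.
(The second rejection-region term Φ(−δ − z_{α/2}) is negligible and dropped.)
δ = d·√n ⇒ d = δ/√n = 3.417/√210 = 0.2358.

d ≈ 0.236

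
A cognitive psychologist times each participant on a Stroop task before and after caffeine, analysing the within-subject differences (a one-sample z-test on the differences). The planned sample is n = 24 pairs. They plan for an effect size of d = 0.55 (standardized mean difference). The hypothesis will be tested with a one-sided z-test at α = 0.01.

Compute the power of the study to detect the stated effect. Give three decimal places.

Power ≈ 0.644

Noncentrality parameter: λ = d·√n = 0.55 × √24 = 2.6944
One-sided α = 0.01 → critical value z_{0.01} = 2.326.
Power = P(Z > 2.326 − λ) = Φ(0.368) = 0.6436.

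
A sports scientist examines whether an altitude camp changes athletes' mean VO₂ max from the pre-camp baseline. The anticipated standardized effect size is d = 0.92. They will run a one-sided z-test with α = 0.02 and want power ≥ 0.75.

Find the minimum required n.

Set Φ(δ − 2.054) = 0.75; then δ − 2.054 = Φ⁻¹(0.75) = 0.674, giving δ = 2.728.
δ = d·√n ⇒ n = (δ/d)² = (2.728 / 0.92)² = 8.79.
Round up to the next whole unit.

n = 9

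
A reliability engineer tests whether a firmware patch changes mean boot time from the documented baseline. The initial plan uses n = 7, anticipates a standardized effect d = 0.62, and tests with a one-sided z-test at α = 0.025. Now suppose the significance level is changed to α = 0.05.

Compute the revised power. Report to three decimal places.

δ = d·√n = 0.62 × √7 = 1.6404 (unchanged). New critical value: z_{0.05} = 1.645.
Revised power = P(Z > 1.645 − δ) = Φ(-0.004) = 0.4982.

Power ≈ 0.498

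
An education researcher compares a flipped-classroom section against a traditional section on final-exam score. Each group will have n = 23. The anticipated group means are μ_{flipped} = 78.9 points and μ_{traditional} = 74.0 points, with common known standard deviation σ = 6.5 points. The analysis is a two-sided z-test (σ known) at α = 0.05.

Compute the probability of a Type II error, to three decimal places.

Standardized effect: d = |μ_{flipped} − μ_{traditional}| / σ = |78.9 − 74.0| / 6.5 = 0.7538
Noncentrality parameter: δ = d·√(n/2) = 0.7538 × √(23/2) = 2.5564
Two-sided α = 0.05 → critical value z_{0.025} = 1.960.
Power = Φ(δ − 1.960) + Φ(−δ − 1.960) = Φ(0.596) + Φ(-4.516) = 0.7246 + 0.0000 = 0.7246.
Type II error: β = 1 − power = 1 − 0.7246 = 0.2754.

β ≈ 0.275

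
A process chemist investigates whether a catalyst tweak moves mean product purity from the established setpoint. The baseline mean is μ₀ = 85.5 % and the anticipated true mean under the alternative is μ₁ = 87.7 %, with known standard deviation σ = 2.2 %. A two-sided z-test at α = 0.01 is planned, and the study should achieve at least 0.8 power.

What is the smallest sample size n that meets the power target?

Standardized effect: d = |μ₁ − μ₀| / σ = |87.7 − 85.5| / 2.2 = 1.0000
Set Φ(δ − 2.576) = 0.8; then δ − 2.576 = Φ⁻¹(0.8) = 0.842, giving δ = 3.417.
(The Φ(−δ − z_{α/2}) term is vanishingly small for δ > 0 and is dropped in the standard sample-size formula.)
δ = d·√n ⇒ n = (δ/d)² = (3.417 / 1.0000)² = 11.68.
Round up to the next whole unit.

n = 12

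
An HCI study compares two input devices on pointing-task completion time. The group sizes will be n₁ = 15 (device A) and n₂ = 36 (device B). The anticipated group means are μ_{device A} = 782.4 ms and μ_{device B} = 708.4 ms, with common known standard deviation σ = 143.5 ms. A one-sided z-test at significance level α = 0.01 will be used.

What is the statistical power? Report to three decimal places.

Standardized effect: d = |μ_{device A} − μ_{device B}| / σ = |782.4 − 708.4| / 143.5 = 0.5157
Noncentrality parameter: δ = d / √(1/n₁ + 1/n₂) = 0.5157 / √(1/15 + 1/36) = 1.6780
Critical value for a one-sided test at α = 0.01: z_α = 2.326.
Power = P(Z > 2.326 − δ) = Φ(-0.648) = 0.2584.

Power ≈ 0.258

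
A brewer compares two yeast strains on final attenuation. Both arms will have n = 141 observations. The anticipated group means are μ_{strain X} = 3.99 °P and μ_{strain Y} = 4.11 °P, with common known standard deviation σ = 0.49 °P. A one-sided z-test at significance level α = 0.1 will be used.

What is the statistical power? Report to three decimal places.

Power ≈ 0.781

Standardized effect: d = |μ_{strain X} − μ_{strain Y}| / σ = |3.99 − 4.11| / 0.49 = 0.2449
Noncentrality parameter: δ = d·√(n/2) = 0.2449 × √(141/2) = 2.0563
One-sided α = 0.1 → critical value z_{0.1} = 1.282.
Power = Φ(δ − 1.282) = Φ(0.775) = 0.7807.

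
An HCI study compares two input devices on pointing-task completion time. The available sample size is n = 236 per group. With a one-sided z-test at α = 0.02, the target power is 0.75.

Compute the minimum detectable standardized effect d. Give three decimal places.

d ≈ 0.251

Required noncentrality: δ = z_{0.02} + z_{0.25} = 2.054 + 0.674 = 2.728.
δ = d·√(n/2) ⇒ d = δ/√(n/2) = 2.728/√(236/2) = 0.2512.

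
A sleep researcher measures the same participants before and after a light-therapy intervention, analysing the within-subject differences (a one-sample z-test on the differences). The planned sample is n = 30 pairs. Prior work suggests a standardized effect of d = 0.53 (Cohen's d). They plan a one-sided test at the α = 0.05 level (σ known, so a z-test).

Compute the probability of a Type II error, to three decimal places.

β ≈ 0.104

Noncentrality parameter: δ = d·√n = 0.53 × √30 = 2.9029
Critical value for a one-sided test at α = 0.05: z_α = 1.645.
Power = Φ(δ − 1.645) = Φ(1.258) = 0.8958.
Type II error: β = 1 − power = 1 − 0.8958 = 0.1042.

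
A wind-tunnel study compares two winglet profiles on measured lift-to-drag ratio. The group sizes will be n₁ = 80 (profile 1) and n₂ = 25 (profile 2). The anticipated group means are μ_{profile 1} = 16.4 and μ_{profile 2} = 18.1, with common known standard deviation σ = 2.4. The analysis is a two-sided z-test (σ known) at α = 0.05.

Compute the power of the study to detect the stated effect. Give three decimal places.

Power ≈ 0.871

Standardized effect: d = |μ_{profile 1} − μ_{profile 2}| / σ = |16.4 − 18.1| / 2.4 = 0.7083
Noncentrality parameter: δ = d / √(1/n₁ + 1/n₂) = 0.7083 / √(1/80 + 1/25) = 3.0914
Critical value for a two-sided test at α = 0.05: z_{α/2} = 1.960.
Power = Φ(δ − 1.960) + Φ(−δ − 1.960) = Φ(1.131) + Φ(-5.051) = 0.8711 + 0.0000 = 0.8711.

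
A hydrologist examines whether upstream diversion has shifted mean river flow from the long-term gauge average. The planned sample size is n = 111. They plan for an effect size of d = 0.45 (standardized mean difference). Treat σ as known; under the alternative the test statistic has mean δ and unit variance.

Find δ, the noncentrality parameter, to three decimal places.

δ = d·√n = 0.45 × √111 = 4.7410

δ ≈ 4.741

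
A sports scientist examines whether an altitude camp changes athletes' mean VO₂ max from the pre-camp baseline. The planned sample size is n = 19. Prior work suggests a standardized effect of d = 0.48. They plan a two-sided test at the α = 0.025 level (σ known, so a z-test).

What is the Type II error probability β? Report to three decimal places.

Noncentrality parameter: δ = d·√n = 0.48 × √19 = 2.0923
Two-sided α = 0.025 → critical value z_{0.0125} = 2.241.
Power = Φ(δ − 2.241) + Φ(−δ − 2.241) = Φ(-0.149) + Φ(-4.334) = 0.4407 + 0.0000 = 0.4407.
Type II error: β = 1 − power = 1 − 0.4407 = 0.5593.

β ≈ 0.559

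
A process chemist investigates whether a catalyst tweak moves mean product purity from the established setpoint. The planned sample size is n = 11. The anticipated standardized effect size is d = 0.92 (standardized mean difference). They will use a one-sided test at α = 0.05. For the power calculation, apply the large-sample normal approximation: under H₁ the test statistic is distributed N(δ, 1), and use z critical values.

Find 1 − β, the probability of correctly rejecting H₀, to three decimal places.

Power ≈ 0.920

Noncentrality parameter: δ = d·√n = 0.92 × √11 = 3.0513
Critical value for a one-sided test at α = 0.05: z_α = 1.645.
Power = Φ(δ − 1.645) = Φ(1.406) = 0.9202.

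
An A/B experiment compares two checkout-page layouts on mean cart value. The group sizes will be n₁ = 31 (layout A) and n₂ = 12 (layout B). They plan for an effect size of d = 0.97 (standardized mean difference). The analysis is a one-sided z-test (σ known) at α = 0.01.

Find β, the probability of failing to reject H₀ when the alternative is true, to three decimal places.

Noncentrality parameter: λ = d / √(1/n₁ + 1/n₂) = 0.97 / √(1/31 + 1/12) = 2.8530
Critical value for a one-sided test at α = 0.01: z_α = 2.326.
Power = Φ(λ − 2.326) = Φ(0.527) = 0.7008.
Type II error: β = 1 − power = 1 − 0.7008 = 0.2992.

β ≈ 0.299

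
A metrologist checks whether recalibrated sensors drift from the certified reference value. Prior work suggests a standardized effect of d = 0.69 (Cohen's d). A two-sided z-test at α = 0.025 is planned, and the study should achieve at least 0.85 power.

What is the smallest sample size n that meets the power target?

n = 23

For power 0.85 need Φ(δ − z_{0.0125}) = 0.85, so δ = z_{0.0125} + z_{0.15} = 2.241 + 1.036 = 3.278.
(For δ > 0 the lower-tail rejection region contributes negligibly to power, so the one-term inversion is standard.)
δ = d·√n ⇒ n = (δ/d)² = (3.278 / 0.69)² = 22.57.
Rounding up, n = 23.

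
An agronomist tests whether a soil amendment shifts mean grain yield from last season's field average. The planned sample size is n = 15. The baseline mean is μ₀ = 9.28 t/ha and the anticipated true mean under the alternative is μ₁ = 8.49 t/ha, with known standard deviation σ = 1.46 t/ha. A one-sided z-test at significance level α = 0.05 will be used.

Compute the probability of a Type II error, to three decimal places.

Standardized effect: d = |μ₁ − μ₀| / σ = |8.49 − 9.28| / 1.46 = 0.5411
Noncentrality parameter: δ = d·√n = 0.5411 × √15 = 2.0957
One-sided α = 0.05 → critical value z_{0.05} = 1.645.
Power = P(Z > 1.645 − δ) = Φ(0.451) = 0.6739.
Type II error: β = 1 − power = 1 − 0.6739 = 0.3261.

β ≈ 0.326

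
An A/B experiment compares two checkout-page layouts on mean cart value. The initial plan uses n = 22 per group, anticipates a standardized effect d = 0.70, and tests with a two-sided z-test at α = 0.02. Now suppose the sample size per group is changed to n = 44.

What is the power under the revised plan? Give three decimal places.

Power ≈ 0.831

With n = 44 per group: δ = d·√(n/2) = 0.70 × √(44/2) = 3.2833. Critical value z_{0.01} = 2.326.
Revised power = Φ(δ − 2.326) + Φ(−δ − 2.326) = Φ(0.957) + Φ(-5.610) = 0.8307 + 0.0000 = 0.8307.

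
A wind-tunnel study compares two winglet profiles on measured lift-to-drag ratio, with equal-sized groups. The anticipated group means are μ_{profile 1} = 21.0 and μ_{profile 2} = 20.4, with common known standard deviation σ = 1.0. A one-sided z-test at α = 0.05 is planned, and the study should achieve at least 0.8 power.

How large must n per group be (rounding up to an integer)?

n = 35 per group

Standardized effect: d = |μ_{profile 1} − μ_{profile 2}| / σ = |21.0 − 20.4| / 1.0 = 0.6000
Set Φ(δ − 1.645) = 0.8; then δ − 1.645 = Φ⁻¹(0.8) = 0.842, giving δ = 2.486.
δ = d·√(n/2) ⇒ n = 2(δ/d)² = 2 × (2.486 / 0.6000)² = 34.35.
Round up to the next whole unit.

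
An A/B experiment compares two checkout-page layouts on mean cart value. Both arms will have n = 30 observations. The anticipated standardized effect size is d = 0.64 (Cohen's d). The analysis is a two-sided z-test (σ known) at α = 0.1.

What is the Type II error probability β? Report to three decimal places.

Noncentrality parameter: δ = d·√(n/2) = 0.64 × √(30/2) = 2.4787
Critical value for a two-sided test at α = 0.1: z_{α/2} = 1.645.
Power = Φ(δ − 1.645) + Φ(−δ − 1.645) = Φ(0.834) + Φ(-4.124) = 0.7978 + 0.0000 = 0.7978.
Type II error: β = 1 − power = 1 − 0.7978 = 0.2022.

β ≈ 0.202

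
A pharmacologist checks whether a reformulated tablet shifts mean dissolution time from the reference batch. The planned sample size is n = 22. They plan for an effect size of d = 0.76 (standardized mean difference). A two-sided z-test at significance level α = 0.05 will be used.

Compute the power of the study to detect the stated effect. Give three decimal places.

Power ≈ 0.946

Noncentrality parameter: λ = d·√n = 0.76 × √22 = 3.5647
Two-sided α = 0.05 → critical value z_{0.025} = 1.960.
Power = Φ(λ − 1.960) + Φ(−λ − 1.960) = Φ(1.605) + Φ(-5.525) = 0.9457 + 0.0000 = 0.9457.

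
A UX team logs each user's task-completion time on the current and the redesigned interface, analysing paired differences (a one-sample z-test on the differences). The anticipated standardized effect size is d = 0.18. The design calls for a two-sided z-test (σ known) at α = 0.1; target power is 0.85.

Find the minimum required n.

n = 222

For power 0.85 need Φ(δ − z_{0.05}) = 0.85, so δ = z_{0.05} + z_{0.15} = 1.645 + 1.036 = 2.681.
(For δ > 0 the lower-tail rejection region contributes negligibly to power, so the one-term inversion is standard.)
δ = d·√n ⇒ n = (δ/d)² = (2.681 / 0.18)² = 221.89.
Rounding up, n = 222.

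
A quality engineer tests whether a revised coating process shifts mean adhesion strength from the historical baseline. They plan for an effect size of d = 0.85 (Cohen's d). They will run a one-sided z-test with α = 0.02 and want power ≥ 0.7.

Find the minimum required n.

n = 10

Set Φ(δ − 2.054) = 0.7; then δ − 2.054 = Φ⁻¹(0.7) = 0.524, giving δ = 2.578.
δ = d·√n ⇒ n = (δ/d)² = (2.578 / 0.85)² = 9.20.
Rounding up, n = 10.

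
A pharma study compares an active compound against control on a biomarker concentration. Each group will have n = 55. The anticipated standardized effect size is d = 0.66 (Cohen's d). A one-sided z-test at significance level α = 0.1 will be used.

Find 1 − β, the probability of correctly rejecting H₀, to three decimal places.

Noncentrality parameter: δ = d·√(n/2) = 0.66 × √(55/2) = 3.4611
One-sided α = 0.1 → critical value z_{0.1} = 1.282.
Power = P(Z > 1.282 − δ) = Φ(2.180) = 0.9854.

Power ≈ 0.985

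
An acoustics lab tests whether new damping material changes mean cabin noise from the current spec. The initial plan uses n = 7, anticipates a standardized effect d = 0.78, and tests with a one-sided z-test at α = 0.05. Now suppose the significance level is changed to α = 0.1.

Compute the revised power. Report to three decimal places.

Power ≈ 0.783

δ = d·√n = 0.78 × √7 = 2.0637 (unchanged). New critical value: z_{0.1} = 1.282.
Revised power = Φ(δ − 1.282) = Φ(0.782) = 0.7829.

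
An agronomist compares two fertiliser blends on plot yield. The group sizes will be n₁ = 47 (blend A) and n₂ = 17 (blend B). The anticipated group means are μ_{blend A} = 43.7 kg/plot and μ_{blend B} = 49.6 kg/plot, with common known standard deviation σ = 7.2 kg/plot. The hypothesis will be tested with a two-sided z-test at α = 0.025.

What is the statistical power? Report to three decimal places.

Power ≈ 0.743

Standardized effect: d = |μ_{blend A} − μ_{blend B}| / σ = |43.7 − 49.6| / 7.2 = 0.8194
Noncentrality parameter: δ = d / √(1/n₁ + 1/n₂) = 0.8194 / √(1/47 + 1/17) = 2.8954
Two-sided α = 0.025 → critical value z_{0.0125} = 2.241.
Power = Φ(δ − 2.241) + Φ(−δ − 2.241) = Φ(0.654) + Φ(-5.137) = 0.7434 + 0.0000 = 0.7434.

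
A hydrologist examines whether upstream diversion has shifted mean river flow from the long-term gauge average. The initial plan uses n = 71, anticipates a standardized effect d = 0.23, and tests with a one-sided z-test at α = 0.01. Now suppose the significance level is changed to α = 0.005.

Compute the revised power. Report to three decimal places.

Power ≈ 0.262

δ = d·√n = 0.23 × √71 = 1.9380 (unchanged). New critical value: z_{0.005} = 2.576.
Revised power = Φ(δ − 2.576) = Φ(-0.638) = 0.2618.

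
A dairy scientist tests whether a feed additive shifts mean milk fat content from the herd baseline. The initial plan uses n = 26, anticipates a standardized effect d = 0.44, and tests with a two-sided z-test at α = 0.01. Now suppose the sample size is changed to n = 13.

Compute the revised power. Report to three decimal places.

With n = 13: δ = d·√n = 0.44 × √13 = 1.5864. Critical value z_{0.005} = 2.576.
Revised power = Φ(δ − 2.576) + Φ(−δ − 2.576) = Φ(-0.989) + Φ(-4.162) = 0.1612 + 0.0000 = 0.1613.

Power ≈ 0.161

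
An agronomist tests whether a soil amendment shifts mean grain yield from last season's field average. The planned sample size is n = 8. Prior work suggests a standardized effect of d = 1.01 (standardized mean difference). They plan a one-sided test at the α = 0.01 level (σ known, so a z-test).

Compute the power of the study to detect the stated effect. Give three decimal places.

Noncentrality parameter: δ = d·√n = 1.01 × √8 = 2.8567
Critical value for a one-sided test at α = 0.01: z_α = 2.326.
Power = P(Z > 2.326 − δ) = Φ(0.530) = 0.7021.

Power ≈ 0.702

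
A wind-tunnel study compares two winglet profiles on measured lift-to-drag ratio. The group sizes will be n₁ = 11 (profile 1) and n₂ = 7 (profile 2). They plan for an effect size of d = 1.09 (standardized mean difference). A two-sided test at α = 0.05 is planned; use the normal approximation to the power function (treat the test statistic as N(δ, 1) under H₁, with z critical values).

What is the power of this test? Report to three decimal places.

Power ≈ 0.616

Noncentrality parameter: δ = d / √(1/n₁ + 1/n₂) = 1.09 / √(1/11 + 1/7) = 2.2544
Two-sided α = 0.05 → critical value z_{0.025} = 1.960.
Power = Φ(δ − 1.960) + Φ(−δ − 1.960) = Φ(0.294) + Φ(-4.214) = 0.6158 + 0.0000 = 0.6158.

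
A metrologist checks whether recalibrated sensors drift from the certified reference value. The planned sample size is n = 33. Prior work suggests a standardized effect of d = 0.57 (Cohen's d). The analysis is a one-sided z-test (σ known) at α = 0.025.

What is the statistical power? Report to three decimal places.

Noncentrality parameter: δ = d·√n = 0.57 × √33 = 3.2744
Critical value for a one-sided test at α = 0.025: z_α = 1.960.
Power = Φ(δ − 1.960) = Φ(1.314) = 0.9057.

Power ≈ 0.906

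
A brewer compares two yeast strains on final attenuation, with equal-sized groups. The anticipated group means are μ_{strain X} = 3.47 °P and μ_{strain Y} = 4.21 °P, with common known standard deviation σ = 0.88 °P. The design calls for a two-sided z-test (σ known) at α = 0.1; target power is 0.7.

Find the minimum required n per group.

n = 14 per group

Standardized effect: d = |μ_{strain X} − μ_{strain Y}| / σ = |3.47 − 4.21| / 0.88 = 0.8409
For power 0.7 need Φ(δ − z_{0.05}) = 0.7, so δ = z_{0.05} + z_{0.30} = 1.645 + 0.524 = 2.169.
(Ignoring the negligible lower-tail rejection probability gives the usual closed-form inversion.)
δ = d·√(n/2) ⇒ n = 2(δ/d)² = 2 × (2.169 / 0.8409)² = 13.31.
Rounding up, n = 14 per group.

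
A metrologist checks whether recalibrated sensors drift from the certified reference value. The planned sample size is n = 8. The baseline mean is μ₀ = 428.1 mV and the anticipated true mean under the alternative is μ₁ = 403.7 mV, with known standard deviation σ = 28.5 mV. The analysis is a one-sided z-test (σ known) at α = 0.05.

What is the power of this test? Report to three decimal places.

Power ≈ 0.781

Standardized effect: d = |μ₁ − μ₀| / σ = |403.7 − 428.1| / 28.5 = 0.8561
Noncentrality parameter: δ = d·√n = 0.8561 × √8 = 2.4215
Critical value for a one-sided test at α = 0.05: z_α = 1.645.
Power = Φ(δ − 1.645) = Φ(0.777) = 0.7813.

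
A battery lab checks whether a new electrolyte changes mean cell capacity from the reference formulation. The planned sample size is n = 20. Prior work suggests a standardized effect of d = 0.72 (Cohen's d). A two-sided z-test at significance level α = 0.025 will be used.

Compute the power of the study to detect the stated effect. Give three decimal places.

Noncentrality parameter: δ = d·√n = 0.72 × √20 = 3.2199
Critical value for a two-sided test at α = 0.025: z_{α/2} = 2.241.
Power = Φ(δ − 2.241) + Φ(−δ − 2.241) = Φ(0.979) + Φ(-5.461) = 0.8361 + 0.0000 = 0.8361.

Power ≈ 0.836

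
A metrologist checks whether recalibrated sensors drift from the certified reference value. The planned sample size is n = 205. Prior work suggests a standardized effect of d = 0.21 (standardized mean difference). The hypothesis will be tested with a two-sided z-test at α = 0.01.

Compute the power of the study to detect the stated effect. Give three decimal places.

Power ≈ 0.667

Noncentrality parameter: λ = d·√n = 0.21 × √205 = 3.0067
Two-sided α = 0.01 → critical value z_{0.005} = 2.576.
Power = Φ(λ − 2.576) + Φ(−λ − 2.576) = Φ(0.431) + Φ(-5.583) = 0.6667 + 0.0000 = 0.6667.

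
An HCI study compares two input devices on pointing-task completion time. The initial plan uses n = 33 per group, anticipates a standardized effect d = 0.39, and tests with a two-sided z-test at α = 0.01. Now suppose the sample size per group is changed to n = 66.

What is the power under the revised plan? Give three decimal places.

With n = 66 per group: δ = d·√(n/2) = 0.39 × √(66/2) = 2.2404. Critical value z_{0.005} = 2.576.
Revised power = Φ(δ − 2.576) + Φ(−δ − 2.576) = Φ(-0.335) + Φ(-4.816) = 0.3686 + 0.0000 = 0.3686.

Power ≈ 0.369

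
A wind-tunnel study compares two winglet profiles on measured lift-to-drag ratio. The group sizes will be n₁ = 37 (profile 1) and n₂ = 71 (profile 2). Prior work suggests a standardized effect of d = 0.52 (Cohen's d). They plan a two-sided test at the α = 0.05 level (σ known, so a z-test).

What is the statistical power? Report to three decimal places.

Power ≈ 0.727

Noncentrality parameter: δ = d / √(1/n₁ + 1/n₂) = 0.52 / √(1/37 + 1/71) = 2.5646
Critical value for a two-sided test at α = 0.05: z_{α/2} = 1.960.
Power = Φ(δ − 1.960) + Φ(−δ − 1.960) = Φ(0.605) + Φ(-4.525) = 0.7273 + 0.0000 = 0.7273.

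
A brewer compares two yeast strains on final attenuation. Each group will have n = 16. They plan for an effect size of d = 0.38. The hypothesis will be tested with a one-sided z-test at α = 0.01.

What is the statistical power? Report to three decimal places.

Noncentrality parameter: δ = d·√(n/2) = 0.38 × √(16/2) = 1.0748
Critical value for a one-sided test at α = 0.01: z_α = 2.326.
Power = P(Z > 2.326 − δ) = Φ(-1.252) = 0.1054.

Power ≈ 0.105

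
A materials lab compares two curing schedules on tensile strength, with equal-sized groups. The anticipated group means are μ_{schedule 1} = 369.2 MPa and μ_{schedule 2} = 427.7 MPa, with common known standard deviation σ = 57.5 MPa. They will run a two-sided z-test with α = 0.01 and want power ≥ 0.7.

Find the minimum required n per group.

Standardized effect: d = |μ_{schedule 1} − μ_{schedule 2}| / σ = |369.2 − 427.7| / 57.5 = 1.0174
For power 0.7 need Φ(δ − z_{0.005}) = 0.7, so δ = z_{0.005} + z_{0.30} = 2.576 + 0.524 = 3.100.
(Ignoring the negligible lower-tail rejection probability gives the usual closed-form inversion.)
δ = d·√(n/2) ⇒ n = 2(δ/d)² = 2 × (3.100 / 1.0174)² = 18.57.
Round up to the next whole unit.

n = 19 per group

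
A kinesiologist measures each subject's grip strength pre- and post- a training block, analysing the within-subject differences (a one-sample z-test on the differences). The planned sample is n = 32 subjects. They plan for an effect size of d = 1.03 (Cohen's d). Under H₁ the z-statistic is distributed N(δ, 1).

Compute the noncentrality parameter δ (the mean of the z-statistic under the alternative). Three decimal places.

δ ≈ 5.827

δ = d·√n = 1.03 × √32 = 5.8266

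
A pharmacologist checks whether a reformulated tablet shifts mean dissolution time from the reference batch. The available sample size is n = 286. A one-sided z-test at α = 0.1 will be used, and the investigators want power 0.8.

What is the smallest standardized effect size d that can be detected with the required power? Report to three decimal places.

Required noncentrality: δ = z_{0.1} + z_{0.20} = 1.282 + 0.842 = 2.123.
δ = d·√n ⇒ d = δ/√n = 2.123/√286 = 0.1255.

d ≈ 0.126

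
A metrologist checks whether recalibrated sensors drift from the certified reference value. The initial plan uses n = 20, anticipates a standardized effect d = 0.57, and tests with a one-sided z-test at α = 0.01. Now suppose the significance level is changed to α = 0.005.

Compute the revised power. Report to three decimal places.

Power ≈ 0.489

δ = d·√n = 0.57 × √20 = 2.5491 (unchanged). New critical value: z_{0.005} = 2.576.
Revised power = Φ(δ − 2.576) = Φ(-0.027) = 0.4893.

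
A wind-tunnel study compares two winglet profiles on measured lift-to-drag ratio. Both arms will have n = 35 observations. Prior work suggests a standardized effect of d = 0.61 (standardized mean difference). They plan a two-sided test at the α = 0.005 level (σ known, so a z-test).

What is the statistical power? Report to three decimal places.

Power ≈ 0.399

Noncentrality parameter: δ = d·√(n/2) = 0.61 × √(35/2) = 2.5518
Critical value for a two-sided test at α = 0.005: z_{α/2} = 2.807.
Power = Φ(δ − 2.807) + Φ(−δ − 2.807) = Φ(-0.255) + Φ(-5.359) = 0.3993 + 0.0000 = 0.3993.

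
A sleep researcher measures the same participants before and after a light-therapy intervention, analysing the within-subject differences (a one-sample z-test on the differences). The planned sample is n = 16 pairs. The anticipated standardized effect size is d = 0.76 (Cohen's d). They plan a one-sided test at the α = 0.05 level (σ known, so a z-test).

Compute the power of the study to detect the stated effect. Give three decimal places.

Noncentrality parameter: δ = d·√n = 0.76 × √16 = 3.0400
Critical value for a one-sided test at α = 0.05: z_α = 1.645.
Power = Φ(δ − 1.645) = Φ(1.395) = 0.9185.

Power ≈ 0.919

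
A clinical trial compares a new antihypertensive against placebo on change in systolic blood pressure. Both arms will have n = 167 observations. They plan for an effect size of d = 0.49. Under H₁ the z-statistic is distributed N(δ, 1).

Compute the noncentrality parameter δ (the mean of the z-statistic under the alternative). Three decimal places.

The noncentrality parameter scales effect size by the design's sample-size factor: δ = d·√(n/2) = 0.49 × √(167/2) = 4.4775

δ ≈ 4.478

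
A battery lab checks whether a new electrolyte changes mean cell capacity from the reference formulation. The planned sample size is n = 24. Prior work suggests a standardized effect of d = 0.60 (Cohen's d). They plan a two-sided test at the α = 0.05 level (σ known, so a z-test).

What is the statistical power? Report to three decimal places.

Noncentrality parameter: δ = d·√n = 0.60 × √24 = 2.9394
Two-sided α = 0.05 → critical value z_{0.025} = 1.960.
Power = Φ(δ − 1.960) + Φ(−δ − 1.960) = Φ(0.979) + Φ(-4.899) = 0.8363 + 0.0000 = 0.8363.

Power ≈ 0.836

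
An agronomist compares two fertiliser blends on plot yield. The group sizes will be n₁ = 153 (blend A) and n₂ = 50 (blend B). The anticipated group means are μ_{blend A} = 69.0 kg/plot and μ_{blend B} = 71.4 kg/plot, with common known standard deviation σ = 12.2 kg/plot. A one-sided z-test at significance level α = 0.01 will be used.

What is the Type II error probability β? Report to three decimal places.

β ≈ 0.868

Standardized effect: d = |μ_{blend A} − μ_{blend B}| / σ = |69.0 − 71.4| / 12.2 = 0.1967
Noncentrality parameter: δ = d / √(1/n₁ + 1/n₂) = 0.1967 / √(1/153 + 1/50) = 1.2076
One-sided α = 0.01 → critical value z_{0.01} = 2.326.
Power = Φ(δ − 2.326) = Φ(-1.119) = 0.1316.
Type II error: β = 1 − power = 1 − 0.1316 = 0.8684.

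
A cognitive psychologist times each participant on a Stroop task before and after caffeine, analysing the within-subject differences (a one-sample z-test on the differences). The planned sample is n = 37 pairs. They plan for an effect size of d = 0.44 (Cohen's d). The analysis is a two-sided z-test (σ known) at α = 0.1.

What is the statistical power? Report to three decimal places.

Noncentrality parameter: δ = d·√n = 0.44 × √37 = 2.6764
Critical value for a two-sided test at α = 0.1: z_{α/2} = 1.645.
Power = Φ(δ − 1.645) + Φ(−δ − 1.645) = Φ(1.032) + Φ(-4.321) = 0.8489 + 0.0000 = 0.8489.

Power ≈ 0.849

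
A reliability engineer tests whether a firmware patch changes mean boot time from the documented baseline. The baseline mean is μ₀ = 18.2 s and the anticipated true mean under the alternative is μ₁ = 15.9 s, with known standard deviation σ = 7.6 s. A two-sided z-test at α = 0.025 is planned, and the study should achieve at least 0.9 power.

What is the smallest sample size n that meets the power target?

n = 136

Standardized effect: d = |μ₁ − μ₀| / σ = |15.9 − 18.2| / 7.6 = 0.3026
For power 0.9 need Φ(δ − z_{0.0125}) = 0.9, so δ = z_{0.0125} + z_{0.10} = 2.241 + 1.282 = 3.523.
(The Φ(−δ − z_{α/2}) term is vanishingly small for δ > 0 and is dropped in the standard sample-size formula.)
δ = d·√n ⇒ n = (δ/d)² = (3.523 / 0.3026)² = 135.51.
Round up to the next whole unit.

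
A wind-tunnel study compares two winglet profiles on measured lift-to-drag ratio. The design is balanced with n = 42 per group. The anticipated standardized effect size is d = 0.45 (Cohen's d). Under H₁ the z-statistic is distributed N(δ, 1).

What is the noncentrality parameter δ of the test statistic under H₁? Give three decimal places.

δ ≈ 2.062

The noncentrality parameter scales effect size by the design's sample-size factor: δ = d·√(n/2) = 0.45 × √(42/2) = 2.0622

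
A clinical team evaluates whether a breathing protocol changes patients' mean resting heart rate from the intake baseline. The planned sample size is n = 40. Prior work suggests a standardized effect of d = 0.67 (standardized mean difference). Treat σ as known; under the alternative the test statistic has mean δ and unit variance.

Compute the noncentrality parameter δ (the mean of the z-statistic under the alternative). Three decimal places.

δ ≈ 4.237

The noncentrality parameter scales effect size by the design's sample-size factor: δ = d·√n = 0.67 × √40 = 4.2375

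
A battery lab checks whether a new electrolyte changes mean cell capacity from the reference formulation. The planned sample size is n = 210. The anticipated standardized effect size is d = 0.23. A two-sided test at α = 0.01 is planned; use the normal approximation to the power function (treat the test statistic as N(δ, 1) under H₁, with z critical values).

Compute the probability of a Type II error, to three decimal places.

Noncentrality parameter: δ = d·√n = 0.23 × √210 = 3.3330
Two-sided α = 0.01 → critical value z_{0.005} = 2.576.
Power = Φ(δ − 2.576) + Φ(−δ − 2.576) = Φ(0.757) + Φ(-5.909) = 0.7755 + 0.0000 = 0.7755.
Type II error: β = 1 − power = 1 − 0.7755 = 0.2245.

β ≈ 0.224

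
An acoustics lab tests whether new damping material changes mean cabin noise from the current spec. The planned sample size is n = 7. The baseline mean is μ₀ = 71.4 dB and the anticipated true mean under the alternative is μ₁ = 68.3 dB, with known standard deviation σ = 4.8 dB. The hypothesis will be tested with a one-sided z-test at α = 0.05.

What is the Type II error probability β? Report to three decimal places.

β ≈ 0.475

Standardized effect: d = |μ₁ − μ₀| / σ = |68.3 − 71.4| / 4.8 = 0.6458
Noncentrality parameter: δ = d·√n = 0.6458 × √7 = 1.7087
One-sided α = 0.05 → critical value z_{0.05} = 1.645.
Power = Φ(δ − 1.645) = Φ(0.064) = 0.5255.
Type II error: β = 1 − power = 1 − 0.5255 = 0.4745.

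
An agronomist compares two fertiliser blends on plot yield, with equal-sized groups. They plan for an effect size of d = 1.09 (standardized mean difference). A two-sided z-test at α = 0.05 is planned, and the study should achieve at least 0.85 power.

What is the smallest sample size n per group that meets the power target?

n = 16 per group

For power 0.85 need Φ(δ − z_{0.025}) = 0.85, so δ = z_{0.025} + z_{0.15} = 1.960 + 1.036 = 2.996.
(The Φ(−δ − z_{α/2}) term is vanishingly small for δ > 0 and is dropped in the standard sample-size formula.)
δ = d·√(n/2) ⇒ n = 2(δ/d)² = 2 × (2.996 / 1.09)² = 15.11.
Rounding up, n = 16 per group.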